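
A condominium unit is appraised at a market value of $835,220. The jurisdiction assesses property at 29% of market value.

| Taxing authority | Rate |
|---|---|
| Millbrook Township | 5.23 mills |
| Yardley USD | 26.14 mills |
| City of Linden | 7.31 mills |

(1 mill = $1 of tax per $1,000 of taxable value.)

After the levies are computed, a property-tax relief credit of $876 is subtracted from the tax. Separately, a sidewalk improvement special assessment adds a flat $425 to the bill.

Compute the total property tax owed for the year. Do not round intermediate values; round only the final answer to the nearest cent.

Assessed value = $835,220 × 0.29 = $242,213.8
Millbrook Township: $242,213.8 × 0.00523 = $1,266.778174
Yardley USD: $242,213.8 × 0.02614 = $6,331.468732
City of Linden: $242,213.8 × 0.00731 = $1,770.582878
Levies subtotal = $9,368.829784
After credit = $9,368.829784 − $876 = $8,492.829784
Total = $8,492.829784 + $425 = $8,917.829784

$8,917.83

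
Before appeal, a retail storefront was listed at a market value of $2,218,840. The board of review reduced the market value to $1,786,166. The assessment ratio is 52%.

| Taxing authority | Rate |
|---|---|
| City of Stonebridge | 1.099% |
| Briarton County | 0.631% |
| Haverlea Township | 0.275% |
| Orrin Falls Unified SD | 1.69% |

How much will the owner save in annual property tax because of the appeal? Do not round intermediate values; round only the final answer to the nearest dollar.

Old assessed value = $2,218,840 × 0.52 = $1,153,796.8
New assessed value = $1,786,166 × 0.52 = $928,806.32
Combined rate = 0.01099 + 0.00631 + 0.00275 + 0.0169 = 0.03695
Old tax = $1,153,796.8 × 0.03695 = $42,632.79176
New tax = $928,806.32 × 0.03695 = $34,319.393524
Reduction = $42,632.79176 − $34,319.393524 = $8,313.398236

$8,313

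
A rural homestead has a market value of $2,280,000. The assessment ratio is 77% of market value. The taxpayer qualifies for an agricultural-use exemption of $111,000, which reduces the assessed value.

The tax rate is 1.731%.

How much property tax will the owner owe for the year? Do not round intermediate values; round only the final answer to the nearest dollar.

Assessed value = $2,280,000 × 0.77 = $1,755,600
Taxable value = $1,755,600 − $111,000 = $1,644,600
Tax = $1,644,600 × 0.01731 = $28,468.026

$28,468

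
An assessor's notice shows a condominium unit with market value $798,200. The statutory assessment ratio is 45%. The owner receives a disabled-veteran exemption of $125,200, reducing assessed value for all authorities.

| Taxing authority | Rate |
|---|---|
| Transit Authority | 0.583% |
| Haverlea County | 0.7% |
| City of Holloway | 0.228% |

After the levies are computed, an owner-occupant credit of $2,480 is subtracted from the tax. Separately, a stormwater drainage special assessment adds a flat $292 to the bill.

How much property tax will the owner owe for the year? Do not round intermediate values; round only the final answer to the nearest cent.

$1,347.59

Assessed value = $798,200 × 0.45 = $359,190
Taxable value = $359,190 − $125,200 = $233,990
Transit Authority: $233,990 × 0.00583 = $1,364.1617
Haverlea County: $233,990 × 0.007 = $1,637.93
City of Holloway: $233,990 × 0.00228 = $533.4972
Levies subtotal = $3,535.5889
After credit = $3,535.5889 − $2,480 = $1,055.5889
Total = $1,055.5889 + $292 = $1,347.5889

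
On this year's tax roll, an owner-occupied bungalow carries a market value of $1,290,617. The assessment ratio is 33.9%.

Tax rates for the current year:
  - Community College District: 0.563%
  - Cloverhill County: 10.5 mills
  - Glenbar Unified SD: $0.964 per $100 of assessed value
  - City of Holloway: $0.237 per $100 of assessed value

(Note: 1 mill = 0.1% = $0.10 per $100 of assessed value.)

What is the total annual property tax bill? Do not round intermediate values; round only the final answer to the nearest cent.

Assessed value = $1,290,617 × 0.339 = $437,519.163
Community College District: $437,519.163 × 0.00563 = $2,463.23288769
Cloverhill County: $437,519.163 × 0.0105 = $4,593.9512115
Glenbar Unified SD: $437,519.163 × 0.00964 = $4,217.68473132
City of Holloway: $437,519.163 × 0.00237 = $1,036.92041631
Total = $12,311.78924682

$12,311.79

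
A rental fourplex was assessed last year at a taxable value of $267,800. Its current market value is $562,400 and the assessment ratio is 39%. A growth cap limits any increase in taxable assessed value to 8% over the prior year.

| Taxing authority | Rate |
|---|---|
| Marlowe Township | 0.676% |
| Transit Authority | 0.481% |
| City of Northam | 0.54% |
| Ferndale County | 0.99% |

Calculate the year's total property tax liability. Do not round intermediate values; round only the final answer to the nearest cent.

Uncapped assessed value = $562,400 × 0.39 = $219,336
Cap limit = $267,800 × 1.08 = $289,224
Taxable assessed value = min($219,336, $289,224) = $219,336 (cap does not bind)
Marlowe Township: $219,336 × 0.00676 = $1,482.71136
Transit Authority: $219,336 × 0.00481 = $1,055.00616
City of Northam: $219,336 × 0.0054 = $1,184.4144
Ferndale County: $219,336 × 0.0099 = $2,171.4264
Total = $5,893.55832

$5,893.56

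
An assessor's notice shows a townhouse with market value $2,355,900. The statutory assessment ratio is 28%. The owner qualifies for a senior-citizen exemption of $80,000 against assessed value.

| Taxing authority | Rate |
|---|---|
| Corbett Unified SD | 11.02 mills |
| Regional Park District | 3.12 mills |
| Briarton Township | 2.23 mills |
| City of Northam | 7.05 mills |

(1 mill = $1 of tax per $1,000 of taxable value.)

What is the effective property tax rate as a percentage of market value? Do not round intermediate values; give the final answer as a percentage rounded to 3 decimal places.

Assessed value = $2,355,900 × 0.28 = $659,652
Taxable value = $659,652 − $80,000 = $579,652
Corbett Unified SD: $579,652 × 0.01102 = $6,387.76504
Regional Park District: $579,652 × 0.00312 = $1,808.51424
Briarton Township: $579,652 × 0.00223 = $1,292.62396
City of Northam: $579,652 × 0.00705 = $4,086.5466
Total tax = $13,575.44984
Effective rate = $13,575.44984 ÷ $2,355,900 = 0.576% of market value

0.576%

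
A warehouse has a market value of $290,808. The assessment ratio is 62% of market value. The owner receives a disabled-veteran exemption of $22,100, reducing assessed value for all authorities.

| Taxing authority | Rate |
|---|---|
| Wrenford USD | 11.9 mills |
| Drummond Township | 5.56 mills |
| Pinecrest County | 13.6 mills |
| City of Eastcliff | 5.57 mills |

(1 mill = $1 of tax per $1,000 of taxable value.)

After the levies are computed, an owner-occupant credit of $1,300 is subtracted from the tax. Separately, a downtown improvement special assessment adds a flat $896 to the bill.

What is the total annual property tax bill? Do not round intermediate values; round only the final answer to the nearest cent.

$5,390.90

Assessed value = $290,808 × 0.62 = $180,300.96
Taxable value = $180,300.96 − $22,100 = $158,200.96
Wrenford USD: $158,200.96 × 0.0119 = $1,882.591424
Drummond Township: $158,200.96 × 0.00556 = $879.5973376
Pinecrest County: $158,200.96 × 0.0136 = $2,151.533056
City of Eastcliff: $158,200.96 × 0.00557 = $881.1793472
Levies subtotal = $5,794.9011648
After credit = $5,794.9011648 − $1,300 = $4,494.9011648
Total = $4,494.9011648 + $896 = $5,390.9011648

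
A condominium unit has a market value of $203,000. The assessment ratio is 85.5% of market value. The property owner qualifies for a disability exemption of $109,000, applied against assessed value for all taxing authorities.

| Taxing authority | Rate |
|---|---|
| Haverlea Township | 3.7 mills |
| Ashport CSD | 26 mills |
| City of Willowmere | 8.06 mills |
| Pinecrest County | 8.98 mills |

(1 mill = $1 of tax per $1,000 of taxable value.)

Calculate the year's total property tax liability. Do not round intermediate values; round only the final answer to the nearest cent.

Assessed value = $203,000 × 0.855 = $173,565
Taxable value = $173,565 − $109,000 = $64,565
Haverlea Township: $64,565 × 0.0037 = $238.8905
Ashport CSD: $64,565 × 0.026 = $1,678.69
City of Willowmere: $64,565 × 0.00806 = $520.3939
Pinecrest County: $64,565 × 0.00898 = $579.7937
Total = $238.8905 + $1,678.69 + $520.3939 + $579.7937 = $3,017.7681

$3,017.77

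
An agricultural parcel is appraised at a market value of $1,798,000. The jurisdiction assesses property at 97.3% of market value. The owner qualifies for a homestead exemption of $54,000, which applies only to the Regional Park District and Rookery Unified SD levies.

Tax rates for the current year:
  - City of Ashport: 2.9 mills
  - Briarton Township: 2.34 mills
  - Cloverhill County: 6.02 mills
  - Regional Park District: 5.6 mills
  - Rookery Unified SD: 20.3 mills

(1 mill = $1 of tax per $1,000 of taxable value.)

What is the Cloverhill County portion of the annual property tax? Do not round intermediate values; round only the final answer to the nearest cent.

Assessed value = $1,798,000 × 0.973 = $1,749,454
Cloverhill County taxable value = $1,749,454 (exemption does not apply)
Cloverhill County levy = $1,749,454 × 0.00602 = $10,531.71308

$10,531.71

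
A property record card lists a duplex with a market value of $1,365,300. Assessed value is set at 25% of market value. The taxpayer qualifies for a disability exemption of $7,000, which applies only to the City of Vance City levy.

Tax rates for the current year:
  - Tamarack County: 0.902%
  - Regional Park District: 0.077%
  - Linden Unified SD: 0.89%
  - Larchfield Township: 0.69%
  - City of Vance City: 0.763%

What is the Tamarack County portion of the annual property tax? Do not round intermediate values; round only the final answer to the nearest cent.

Assessed value = $1,365,300 × 0.25 = $341,325
Tamarack County taxable value = $341,325 (exemption does not apply)
Tamarack County levy = $341,325 × 0.00902 = $3,078.7515

$3,078.75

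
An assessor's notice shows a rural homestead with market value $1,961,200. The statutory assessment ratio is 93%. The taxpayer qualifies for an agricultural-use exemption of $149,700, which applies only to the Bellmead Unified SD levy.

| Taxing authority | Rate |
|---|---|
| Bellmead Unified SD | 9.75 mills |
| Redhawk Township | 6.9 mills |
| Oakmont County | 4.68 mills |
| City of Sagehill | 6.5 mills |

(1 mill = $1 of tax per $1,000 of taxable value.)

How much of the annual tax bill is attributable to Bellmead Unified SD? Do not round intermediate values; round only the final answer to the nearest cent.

$16,323.61

Assessed value = $1,961,200 × 0.93 = $1,823,916
Bellmead Unified SD taxable value = $1,823,916 − $149,700 = $1,674,216
Bellmead Unified SD levy = $1,674,216 × 0.00975 = $16,323.606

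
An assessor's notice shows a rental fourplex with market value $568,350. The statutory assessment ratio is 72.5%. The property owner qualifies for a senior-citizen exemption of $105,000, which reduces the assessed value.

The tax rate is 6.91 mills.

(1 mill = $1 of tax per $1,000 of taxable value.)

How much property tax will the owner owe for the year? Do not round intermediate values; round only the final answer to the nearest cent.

$2,121.74

Assessed value = $568,350 × 0.725 = $412,053.75
Taxable value = $412,053.75 − $105,000 = $307,053.75
Tax = $307,053.75 × 0.00691 = $2,121.7414125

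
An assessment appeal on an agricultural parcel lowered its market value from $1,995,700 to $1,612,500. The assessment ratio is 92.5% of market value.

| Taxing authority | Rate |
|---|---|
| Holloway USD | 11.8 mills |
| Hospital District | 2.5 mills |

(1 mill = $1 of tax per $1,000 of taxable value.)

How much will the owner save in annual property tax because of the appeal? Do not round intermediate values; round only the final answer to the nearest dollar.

$5,069

Old assessed value = $1,995,700 × 0.925 = $1,846,022.5
New assessed value = $1,612,500 × 0.925 = $1,491,562.5
Combined rate = 0.0118 + 0.0025 = 0.0143
Old tax = $1,846,022.5 × 0.0143 = $26,398.12175
New tax = $1,491,562.5 × 0.0143 = $21,329.34375
Reduction = $26,398.12175 − $21,329.34375 = $5,068.778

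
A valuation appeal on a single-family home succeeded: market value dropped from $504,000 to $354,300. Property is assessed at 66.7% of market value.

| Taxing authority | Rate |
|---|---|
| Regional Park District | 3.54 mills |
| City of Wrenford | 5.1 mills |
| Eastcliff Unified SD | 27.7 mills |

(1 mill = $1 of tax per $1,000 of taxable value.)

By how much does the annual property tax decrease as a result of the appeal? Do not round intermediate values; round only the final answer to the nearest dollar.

Old assessed value = $504,000 × 0.667 = $336,168
New assessed value = $354,300 × 0.667 = $236,318.1
Combined rate = 0.00354 + 0.0051 + 0.0277 = 0.03634
Old tax = $336,168 × 0.03634 = $12,216.34512
New tax = $236,318.1 × 0.03634 = $8,587.799754
Reduction = $12,216.34512 − $8,587.799754 = $3,628.545366

$3,629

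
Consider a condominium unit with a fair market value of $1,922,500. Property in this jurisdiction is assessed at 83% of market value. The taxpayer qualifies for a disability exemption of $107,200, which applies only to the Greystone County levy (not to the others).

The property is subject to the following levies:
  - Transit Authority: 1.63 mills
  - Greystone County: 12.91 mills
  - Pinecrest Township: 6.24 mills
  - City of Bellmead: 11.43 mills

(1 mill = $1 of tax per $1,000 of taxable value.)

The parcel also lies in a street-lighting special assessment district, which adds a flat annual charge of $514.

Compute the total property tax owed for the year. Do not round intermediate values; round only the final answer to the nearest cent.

Assessed value = $1,922,500 × 0.83 = $1,595,675
Transit Authority: $1,595,675 × 0.00163 = $2,600.95025
Greystone County: ($1,595,675 − $107,200) × 0.01291 = $1,488,475 × 0.01291 = $19,216.21225
Pinecrest Township: $1,595,675 × 0.00624 = $9,957.012
City of Bellmead: $1,595,675 × 0.01143 = $18,238.56525
Levies subtotal = $50,012.73975
Total = $50,012.73975 + $514 = $50,526.73975

$50,526.74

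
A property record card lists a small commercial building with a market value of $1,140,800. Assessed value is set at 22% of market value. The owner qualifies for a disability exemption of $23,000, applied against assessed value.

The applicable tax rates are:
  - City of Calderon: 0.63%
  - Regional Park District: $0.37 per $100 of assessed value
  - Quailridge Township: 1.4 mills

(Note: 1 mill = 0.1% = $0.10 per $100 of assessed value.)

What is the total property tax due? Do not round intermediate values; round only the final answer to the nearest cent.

$2,598.93

Assessed value = $1,140,800 × 0.22 = $250,976
Taxable value = $250,976 − $23,000 = $227,976
City of Calderon: $227,976 × 0.0063 = $1,436.2488
Regional Park District: $227,976 × 0.0037 = $843.5112
Quailridge Township: $227,976 × 0.0014 = $319.1664
Total = $2,598.9264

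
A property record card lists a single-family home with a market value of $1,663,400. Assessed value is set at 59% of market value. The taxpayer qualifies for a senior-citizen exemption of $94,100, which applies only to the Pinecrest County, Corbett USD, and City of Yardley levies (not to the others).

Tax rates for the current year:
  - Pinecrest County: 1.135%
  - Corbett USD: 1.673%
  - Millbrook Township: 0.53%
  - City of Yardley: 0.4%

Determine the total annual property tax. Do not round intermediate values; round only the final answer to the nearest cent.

Assessed value = $1,663,400 × 0.59 = $981,406
Pinecrest County: ($981,406 − $94,100) × 0.01135 = $887,306 × 0.01135 = $10,070.9231
Corbett USD: ($981,406 − $94,100) × 0.01673 = $887,306 × 0.01673 = $14,844.62938
Millbrook Township: $981,406 × 0.0053 = $5,201.4518
City of Yardley: ($981,406 − $94,100) × 0.004 = $887,306 × 0.004 = $3,549.224
Total = $33,666.22828

$33,666.23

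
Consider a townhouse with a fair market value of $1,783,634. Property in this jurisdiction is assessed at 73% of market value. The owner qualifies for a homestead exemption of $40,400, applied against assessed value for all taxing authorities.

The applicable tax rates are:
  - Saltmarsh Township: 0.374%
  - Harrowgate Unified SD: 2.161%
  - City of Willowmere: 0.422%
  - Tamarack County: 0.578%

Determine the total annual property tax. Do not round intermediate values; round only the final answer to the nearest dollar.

$44,599

Assessed value = $1,783,634 × 0.73 = $1,302,052.82
Taxable value = $1,302,052.82 − $40,400 = $1,261,652.82
Saltmarsh Township: $1,261,652.82 × 0.00374 = $4,718.5815468
Harrowgate Unified SD: $1,261,652.82 × 0.02161 = $27,264.3174402
City of Willowmere: $1,261,652.82 × 0.00422 = $5,324.1749004
Tamarack County: $1,261,652.82 × 0.00578 = $7,292.3532996
Total = $4,718.5815468 + $27,264.3174402 + $5,324.1749004 + $7,292.3532996 = $44,599.427187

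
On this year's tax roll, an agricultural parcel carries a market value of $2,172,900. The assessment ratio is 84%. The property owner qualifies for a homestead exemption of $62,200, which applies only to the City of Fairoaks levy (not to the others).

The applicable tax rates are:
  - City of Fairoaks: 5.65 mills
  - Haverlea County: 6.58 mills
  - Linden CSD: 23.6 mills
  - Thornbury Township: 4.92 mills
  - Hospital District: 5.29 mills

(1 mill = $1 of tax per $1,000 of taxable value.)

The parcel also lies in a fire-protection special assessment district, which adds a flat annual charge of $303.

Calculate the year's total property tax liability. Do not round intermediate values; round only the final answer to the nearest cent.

Assessed value = $2,172,900 × 0.84 = $1,825,236
City of Fairoaks: ($1,825,236 − $62,200) × 0.00565 = $1,763,036 × 0.00565 = $9,961.1534
Haverlea County: $1,825,236 × 0.00658 = $12,010.05288
Linden CSD: $1,825,236 × 0.0236 = $43,075.5696
Thornbury Township: $1,825,236 × 0.00492 = $8,980.16112
Hospital District: $1,825,236 × 0.00529 = $9,655.49844
Levies subtotal = $83,682.43544
Total = $83,682.43544 + $303 = $83,985.43544

$83,985.44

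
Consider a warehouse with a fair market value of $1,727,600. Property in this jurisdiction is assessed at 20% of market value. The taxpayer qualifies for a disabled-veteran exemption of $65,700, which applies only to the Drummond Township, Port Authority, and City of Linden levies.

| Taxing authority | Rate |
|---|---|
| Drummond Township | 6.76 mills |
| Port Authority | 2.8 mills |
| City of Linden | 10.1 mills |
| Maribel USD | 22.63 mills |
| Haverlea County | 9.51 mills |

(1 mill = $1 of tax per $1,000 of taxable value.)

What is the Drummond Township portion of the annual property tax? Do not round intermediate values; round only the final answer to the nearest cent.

$1,891.58

Assessed value = $1,727,600 × 0.2 = $345,520
Drummond Township taxable value = $345,520 − $65,700 = $279,820
Drummond Township levy = $279,820 × 0.00676 = $1,891.5832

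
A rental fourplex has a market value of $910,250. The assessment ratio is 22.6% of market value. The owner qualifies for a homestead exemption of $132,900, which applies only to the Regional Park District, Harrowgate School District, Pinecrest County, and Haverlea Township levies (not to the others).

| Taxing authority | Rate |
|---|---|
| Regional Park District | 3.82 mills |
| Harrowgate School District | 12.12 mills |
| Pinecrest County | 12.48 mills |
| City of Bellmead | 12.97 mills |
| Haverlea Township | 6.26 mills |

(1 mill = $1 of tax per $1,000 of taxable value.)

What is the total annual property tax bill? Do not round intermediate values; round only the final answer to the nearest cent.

$5,193.42

Assessed value = $910,250 × 0.226 = $205,716.5
Regional Park District: ($205,716.5 − $132,900) × 0.00382 = $72,816.5 × 0.00382 = $278.15903
Harrowgate School District: ($205,716.5 − $132,900) × 0.01212 = $72,816.5 × 0.01212 = $882.53598
Pinecrest County: ($205,716.5 − $132,900) × 0.01248 = $72,816.5 × 0.01248 = $908.74992
City of Bellmead: $205,716.5 × 0.01297 = $2,668.143005
Haverlea Township: ($205,716.5 − $132,900) × 0.00626 = $72,816.5 × 0.00626 = $455.83129
Total = $5,193.419225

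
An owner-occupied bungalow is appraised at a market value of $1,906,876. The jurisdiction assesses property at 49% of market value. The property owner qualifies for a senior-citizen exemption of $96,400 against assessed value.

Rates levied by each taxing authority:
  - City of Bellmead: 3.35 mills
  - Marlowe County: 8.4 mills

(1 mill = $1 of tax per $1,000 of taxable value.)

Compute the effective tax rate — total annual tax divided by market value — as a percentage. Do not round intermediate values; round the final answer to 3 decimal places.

0.516%

Assessed value = $1,906,876 × 0.49 = $934,369.24
Taxable value = $934,369.24 − $96,400 = $837,969.24
City of Bellmead: $837,969.24 × 0.00335 = $2,807.196954
Marlowe County: $837,969.24 × 0.0084 = $7,038.941616
Total tax = $9,846.13857
Effective rate = $9,846.13857 ÷ $1,906,876 = 0.516% of market value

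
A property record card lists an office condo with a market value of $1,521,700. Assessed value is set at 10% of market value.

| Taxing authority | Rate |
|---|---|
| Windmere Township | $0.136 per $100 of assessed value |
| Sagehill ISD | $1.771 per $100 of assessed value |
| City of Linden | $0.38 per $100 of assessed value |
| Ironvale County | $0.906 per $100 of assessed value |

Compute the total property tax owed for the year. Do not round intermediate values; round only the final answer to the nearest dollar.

Assessed value = $1,521,700 × 0.1 = $152,170
Windmere Township: $152,170 × 0.00136 = $206.9512
Sagehill ISD: $152,170 × 0.01771 = $2,694.9307
City of Linden: $152,170 × 0.0038 = $578.246
Ironvale County: $152,170 × 0.00906 = $1,378.6602
Total = $206.9512 + $2,694.9307 + $578.246 + $1,378.6602 = $4,858.7881

$4,859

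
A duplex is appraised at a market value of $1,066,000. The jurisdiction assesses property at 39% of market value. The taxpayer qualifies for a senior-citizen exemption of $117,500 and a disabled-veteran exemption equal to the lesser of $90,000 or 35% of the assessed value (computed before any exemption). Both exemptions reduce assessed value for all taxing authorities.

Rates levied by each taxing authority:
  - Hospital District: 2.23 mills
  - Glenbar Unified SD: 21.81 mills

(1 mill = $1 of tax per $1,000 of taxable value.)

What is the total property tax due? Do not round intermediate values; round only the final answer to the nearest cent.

Assessed value = $1,066,000 × 0.39 = $415,740
Disabled-veteran exemption = min($90,000, 35% × $415,740) = min($90,000, $145,509) = $90,000 (dollar cap binds)
Taxable value = $415,740 − $117,500 − $90,000 = $208,240
Hospital District: $208,240 × 0.00223 = $464.3752
Glenbar Unified SD: $208,240 × 0.02181 = $4,541.7144
Total = $5,006.0896

$5,006.09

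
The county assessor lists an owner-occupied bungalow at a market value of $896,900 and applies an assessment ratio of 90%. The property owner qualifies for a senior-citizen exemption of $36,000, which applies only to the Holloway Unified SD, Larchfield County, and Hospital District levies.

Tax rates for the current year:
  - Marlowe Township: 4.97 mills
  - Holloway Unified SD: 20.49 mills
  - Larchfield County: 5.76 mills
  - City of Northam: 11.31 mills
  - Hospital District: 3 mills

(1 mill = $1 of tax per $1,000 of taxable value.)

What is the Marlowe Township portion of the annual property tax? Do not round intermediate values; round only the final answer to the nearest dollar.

Assessed value = $896,900 × 0.9 = $807,210
Marlowe Township taxable value = $807,210 (exemption does not apply)
Marlowe Township levy = $807,210 × 0.00497 = $4,011.8337

$4,012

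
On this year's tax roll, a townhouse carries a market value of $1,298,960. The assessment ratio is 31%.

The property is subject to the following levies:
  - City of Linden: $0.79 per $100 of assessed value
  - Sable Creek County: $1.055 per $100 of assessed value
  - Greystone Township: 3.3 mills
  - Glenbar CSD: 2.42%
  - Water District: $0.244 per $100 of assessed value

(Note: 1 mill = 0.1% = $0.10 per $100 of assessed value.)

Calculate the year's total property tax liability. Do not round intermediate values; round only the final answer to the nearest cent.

$19,485.57

Assessed value = $1,298,960 × 0.31 = $402,677.6
City of Linden: $402,677.6 × 0.0079 = $3,181.15304
Sable Creek County: $402,677.6 × 0.01055 = $4,248.24868
Greystone Township: $402,677.6 × 0.0033 = $1,328.83608
Glenbar CSD: $402,677.6 × 0.0242 = $9,744.79792
Water District: $402,677.6 × 0.00244 = $982.533344
Total = $19,485.569064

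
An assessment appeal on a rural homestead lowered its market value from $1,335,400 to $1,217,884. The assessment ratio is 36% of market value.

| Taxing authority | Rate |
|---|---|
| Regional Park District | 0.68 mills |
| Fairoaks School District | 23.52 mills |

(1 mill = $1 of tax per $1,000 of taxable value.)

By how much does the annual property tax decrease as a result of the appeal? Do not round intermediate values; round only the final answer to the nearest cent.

$1,023.80

Old assessed value = $1,335,400 × 0.36 = $480,744
New assessed value = $1,217,884 × 0.36 = $438,438.24
Combined rate = 0.00068 + 0.02352 = 0.0242
Old tax = $480,744 × 0.0242 = $11,634.0048
New tax = $438,438.24 × 0.0242 = $10,610.205408
Reduction = $11,634.0048 − $10,610.205408 = $1,023.799392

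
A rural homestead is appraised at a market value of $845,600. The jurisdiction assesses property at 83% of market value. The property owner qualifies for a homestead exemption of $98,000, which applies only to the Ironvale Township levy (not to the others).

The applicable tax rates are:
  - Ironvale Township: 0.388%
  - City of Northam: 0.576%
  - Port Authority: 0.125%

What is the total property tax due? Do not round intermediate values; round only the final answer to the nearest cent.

$7,262.88

Assessed value = $845,600 × 0.83 = $701,848
Ironvale Township: ($701,848 − $98,000) × 0.00388 = $603,848 × 0.00388 = $2,342.93024
City of Northam: $701,848 × 0.00576 = $4,042.64448
Port Authority: $701,848 × 0.00125 = $877.31
Total = $7,262.88472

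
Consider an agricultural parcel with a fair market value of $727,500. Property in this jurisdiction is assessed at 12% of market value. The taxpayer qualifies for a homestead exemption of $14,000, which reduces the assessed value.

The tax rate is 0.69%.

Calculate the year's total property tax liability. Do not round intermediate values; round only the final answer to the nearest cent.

$505.77

Assessed value = $727,500 × 0.12 = $87,300
Taxable value = $87,300 − $14,000 = $73,300
Tax = $73,300 × 0.0069 = $505.77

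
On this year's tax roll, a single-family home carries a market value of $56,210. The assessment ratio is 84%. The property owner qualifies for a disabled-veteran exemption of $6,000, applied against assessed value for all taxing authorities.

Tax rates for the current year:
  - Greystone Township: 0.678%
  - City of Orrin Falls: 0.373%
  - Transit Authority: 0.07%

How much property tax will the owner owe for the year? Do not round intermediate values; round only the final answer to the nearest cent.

$462.04

Assessed value = $56,210 × 0.84 = $47,216.4
Taxable value = $47,216.4 − $6,000 = $41,216.4
Greystone Township: $41,216.4 × 0.00678 = $279.447192
City of Orrin Falls: $41,216.4 × 0.00373 = $153.737172
Transit Authority: $41,216.4 × 0.0007 = $28.85148
Total = $279.447192 + $153.737172 + $28.85148 = $462.035844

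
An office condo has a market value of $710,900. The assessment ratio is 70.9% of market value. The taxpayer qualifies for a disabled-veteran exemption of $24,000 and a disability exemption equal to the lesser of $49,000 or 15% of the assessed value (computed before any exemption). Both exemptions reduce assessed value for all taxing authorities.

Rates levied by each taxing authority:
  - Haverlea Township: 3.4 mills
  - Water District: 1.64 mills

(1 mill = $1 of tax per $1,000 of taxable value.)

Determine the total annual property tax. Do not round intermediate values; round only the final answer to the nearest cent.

$2,172.38

Assessed value = $710,900 × 0.709 = $504,028.1
Disability exemption = min($49,000, 15% × $504,028.1) = min($49,000, $75,604.215) = $49,000 (dollar cap binds)
Taxable value = $504,028.1 − $24,000 − $49,000 = $431,028.1
Haverlea Township: $431,028.1 × 0.0034 = $1,465.49554
Water District: $431,028.1 × 0.00164 = $706.886084
Total = $2,172.381624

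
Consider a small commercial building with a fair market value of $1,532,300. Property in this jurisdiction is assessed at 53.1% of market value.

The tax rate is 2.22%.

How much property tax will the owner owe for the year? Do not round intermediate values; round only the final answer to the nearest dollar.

$18,063

Assessed value = $1,532,300 × 0.531 = $813,651.3
Tax = $813,651.3 × 0.0222 = $18,063.05886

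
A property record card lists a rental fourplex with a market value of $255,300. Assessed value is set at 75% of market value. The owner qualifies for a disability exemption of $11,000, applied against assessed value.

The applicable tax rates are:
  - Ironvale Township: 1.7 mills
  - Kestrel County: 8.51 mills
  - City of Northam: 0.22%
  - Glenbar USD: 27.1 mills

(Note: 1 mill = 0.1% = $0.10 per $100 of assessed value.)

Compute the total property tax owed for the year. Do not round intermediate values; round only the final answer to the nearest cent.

$7,130.57

Assessed value = $255,300 × 0.75 = $191,475
Taxable value = $191,475 − $11,000 = $180,475
Ironvale Township: $180,475 × 0.0017 = $306.8075
Kestrel County: $180,475 × 0.00851 = $1,535.84225
City of Northam: $180,475 × 0.0022 = $397.045
Glenbar USD: $180,475 × 0.0271 = $4,890.8725
Total = $7,130.56725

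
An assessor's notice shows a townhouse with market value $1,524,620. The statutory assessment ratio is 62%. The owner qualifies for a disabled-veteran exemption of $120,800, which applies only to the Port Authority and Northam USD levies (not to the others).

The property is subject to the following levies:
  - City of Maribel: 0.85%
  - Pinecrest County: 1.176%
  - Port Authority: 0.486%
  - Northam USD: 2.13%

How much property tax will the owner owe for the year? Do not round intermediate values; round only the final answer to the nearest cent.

$40,719.05

Assessed value = $1,524,620 × 0.62 = $945,264.4
City of Maribel: $945,264.4 × 0.0085 = $8,034.7474
Pinecrest County: $945,264.4 × 0.01176 = $11,116.309344
Port Authority: ($945,264.4 − $120,800) × 0.00486 = $824,464.4 × 0.00486 = $4,006.896984
Northam USD: ($945,264.4 − $120,800) × 0.0213 = $824,464.4 × 0.0213 = $17,561.09172
Total = $40,719.045448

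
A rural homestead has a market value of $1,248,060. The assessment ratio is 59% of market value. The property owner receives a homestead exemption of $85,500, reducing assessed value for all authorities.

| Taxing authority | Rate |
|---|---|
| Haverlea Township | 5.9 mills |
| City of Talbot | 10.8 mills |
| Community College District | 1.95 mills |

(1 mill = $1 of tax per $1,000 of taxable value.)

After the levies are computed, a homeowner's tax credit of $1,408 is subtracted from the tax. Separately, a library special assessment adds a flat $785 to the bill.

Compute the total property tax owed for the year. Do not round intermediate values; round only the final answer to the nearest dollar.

Assessed value = $1,248,060 × 0.59 = $736,355.4
Taxable value = $736,355.4 − $85,500 = $650,855.4
Haverlea Township: $650,855.4 × 0.0059 = $3,840.04686
City of Talbot: $650,855.4 × 0.0108 = $7,029.23832
Community College District: $650,855.4 × 0.00195 = $1,269.16803
Levies subtotal = $12,138.45321
After credit = $12,138.45321 − $1,408 = $10,730.45321
Total = $10,730.45321 + $785 = $11,515.45321

$11,515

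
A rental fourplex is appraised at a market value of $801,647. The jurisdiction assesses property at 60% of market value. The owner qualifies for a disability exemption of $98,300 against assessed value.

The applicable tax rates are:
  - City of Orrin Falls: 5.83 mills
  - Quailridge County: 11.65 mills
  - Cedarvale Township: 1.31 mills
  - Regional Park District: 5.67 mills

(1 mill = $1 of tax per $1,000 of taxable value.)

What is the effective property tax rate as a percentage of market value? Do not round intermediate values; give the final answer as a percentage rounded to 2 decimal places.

Assessed value = $801,647 × 0.6 = $480,988.2
Taxable value = $480,988.2 − $98,300 = $382,688.2
City of Orrin Falls: $382,688.2 × 0.00583 = $2,231.072206
Quailridge County: $382,688.2 × 0.01165 = $4,458.31753
Cedarvale Township: $382,688.2 × 0.00131 = $501.321542
Regional Park District: $382,688.2 × 0.00567 = $2,169.842094
Total tax = $9,360.553372
Effective rate = $9,360.553372 ÷ $801,647 = 1.17% of market value

1.17%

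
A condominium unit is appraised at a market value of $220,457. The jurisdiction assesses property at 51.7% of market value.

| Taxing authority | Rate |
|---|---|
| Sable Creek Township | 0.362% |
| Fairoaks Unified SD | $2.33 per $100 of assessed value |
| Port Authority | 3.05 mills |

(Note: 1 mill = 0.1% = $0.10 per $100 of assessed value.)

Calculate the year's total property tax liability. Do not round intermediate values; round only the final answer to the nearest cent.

Assessed value = $220,457 × 0.517 = $113,976.269
Sable Creek Township: $113,976.269 × 0.00362 = $412.59409378
Fairoaks Unified SD: $113,976.269 × 0.0233 = $2,655.6470677
Port Authority: $113,976.269 × 0.00305 = $347.62762045
Total = $3,415.86878193

$3,415.87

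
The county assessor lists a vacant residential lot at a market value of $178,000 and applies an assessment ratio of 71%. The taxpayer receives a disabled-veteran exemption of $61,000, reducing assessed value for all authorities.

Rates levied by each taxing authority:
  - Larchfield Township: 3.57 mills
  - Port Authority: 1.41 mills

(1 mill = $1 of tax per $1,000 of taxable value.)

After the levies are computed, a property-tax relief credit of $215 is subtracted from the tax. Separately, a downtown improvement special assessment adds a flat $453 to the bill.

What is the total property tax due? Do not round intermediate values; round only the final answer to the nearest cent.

$563.59

Assessed value = $178,000 × 0.71 = $126,380
Taxable value = $126,380 − $61,000 = $65,380
Larchfield Township: $65,380 × 0.00357 = $233.4066
Port Authority: $65,380 × 0.00141 = $92.1858
Levies subtotal = $325.5924
After credit = $325.5924 − $215 = $110.5924
Total = $110.5924 + $453 = $563.5924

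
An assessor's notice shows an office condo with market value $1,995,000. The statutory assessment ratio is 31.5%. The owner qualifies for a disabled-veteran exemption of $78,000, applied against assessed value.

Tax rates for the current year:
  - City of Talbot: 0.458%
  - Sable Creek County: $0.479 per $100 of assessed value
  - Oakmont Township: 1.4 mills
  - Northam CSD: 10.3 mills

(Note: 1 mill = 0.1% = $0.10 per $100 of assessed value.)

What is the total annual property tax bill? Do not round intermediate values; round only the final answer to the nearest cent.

Assessed value = $1,995,000 × 0.315 = $628,425
Taxable value = $628,425 − $78,000 = $550,425
City of Talbot: $550,425 × 0.00458 = $2,520.9465
Sable Creek County: $550,425 × 0.00479 = $2,636.53575
Oakmont Township: $550,425 × 0.0014 = $770.595
Northam CSD: $550,425 × 0.0103 = $5,669.3775
Total = $11,597.45475

$11,597.45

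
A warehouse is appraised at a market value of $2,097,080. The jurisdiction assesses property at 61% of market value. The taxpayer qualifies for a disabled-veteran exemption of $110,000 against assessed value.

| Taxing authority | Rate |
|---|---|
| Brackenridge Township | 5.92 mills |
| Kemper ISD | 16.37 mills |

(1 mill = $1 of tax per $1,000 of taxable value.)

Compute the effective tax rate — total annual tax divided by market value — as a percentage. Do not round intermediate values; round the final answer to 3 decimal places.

Assessed value = $2,097,080 × 0.61 = $1,279,218.8
Taxable value = $1,279,218.8 − $110,000 = $1,169,218.8
Brackenridge Township: $1,169,218.8 × 0.00592 = $6,921.775296
Kemper ISD: $1,169,218.8 × 0.01637 = $19,140.111756
Total tax = $26,061.887052
Effective rate = $26,061.887052 ÷ $2,097,080 = 1.243% of market value

1.243%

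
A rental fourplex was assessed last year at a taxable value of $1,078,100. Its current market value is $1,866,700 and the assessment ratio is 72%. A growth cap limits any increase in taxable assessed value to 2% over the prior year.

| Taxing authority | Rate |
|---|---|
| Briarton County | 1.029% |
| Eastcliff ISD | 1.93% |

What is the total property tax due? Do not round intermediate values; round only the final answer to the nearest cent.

Uncapped assessed value = $1,866,700 × 0.72 = $1,344,024
Cap limit = $1,078,100 × 1.02 = $1,099,662
Taxable assessed value = min($1,344,024, $1,099,662) = $1,099,662 (cap binds)
Briarton County: $1,099,662 × 0.01029 = $11,315.52198
Eastcliff ISD: $1,099,662 × 0.0193 = $21,223.4766
Total = $32,538.99858

$32,539.00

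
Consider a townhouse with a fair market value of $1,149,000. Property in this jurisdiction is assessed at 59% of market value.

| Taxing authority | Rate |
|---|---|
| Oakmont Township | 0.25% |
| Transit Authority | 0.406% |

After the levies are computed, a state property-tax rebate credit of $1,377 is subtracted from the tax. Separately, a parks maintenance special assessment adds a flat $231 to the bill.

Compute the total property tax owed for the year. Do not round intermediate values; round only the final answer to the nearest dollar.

Assessed value = $1,149,000 × 0.59 = $677,910
Oakmont Township: $677,910 × 0.0025 = $1,694.775
Transit Authority: $677,910 × 0.00406 = $2,752.3146
Levies subtotal = $4,447.0896
After credit = $4,447.0896 − $1,377 = $3,070.0896
Total = $3,070.0896 + $231 = $3,301.0896

$3,301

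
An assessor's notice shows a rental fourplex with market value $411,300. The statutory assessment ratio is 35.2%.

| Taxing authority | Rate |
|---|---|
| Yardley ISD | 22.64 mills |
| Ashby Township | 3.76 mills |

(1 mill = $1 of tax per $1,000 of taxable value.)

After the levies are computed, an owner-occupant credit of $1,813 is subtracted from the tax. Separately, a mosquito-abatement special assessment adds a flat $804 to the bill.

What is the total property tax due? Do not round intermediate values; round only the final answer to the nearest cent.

$2,813.13

Assessed value = $411,300 × 0.352 = $144,777.6
Yardley ISD: $144,777.6 × 0.02264 = $3,277.764864
Ashby Township: $144,777.6 × 0.00376 = $544.363776
Levies subtotal = $3,822.12864
After credit = $3,822.12864 − $1,813 = $2,009.12864
Total = $2,009.12864 + $804 = $2,813.12864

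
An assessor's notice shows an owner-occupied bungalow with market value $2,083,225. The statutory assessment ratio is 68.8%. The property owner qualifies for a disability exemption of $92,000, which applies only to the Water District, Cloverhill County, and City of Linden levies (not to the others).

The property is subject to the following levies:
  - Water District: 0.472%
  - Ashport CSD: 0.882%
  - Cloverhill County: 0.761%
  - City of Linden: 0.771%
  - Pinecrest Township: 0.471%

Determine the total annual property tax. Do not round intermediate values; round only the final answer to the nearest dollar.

Assessed value = $2,083,225 × 0.688 = $1,433,258.8
Water District: ($1,433,258.8 − $92,000) × 0.00472 = $1,341,258.8 × 0.00472 = $6,330.741536
Ashport CSD: $1,433,258.8 × 0.00882 = $12,641.342616
Cloverhill County: ($1,433,258.8 − $92,000) × 0.00761 = $1,341,258.8 × 0.00761 = $10,206.979468
City of Linden: ($1,433,258.8 − $92,000) × 0.00771 = $1,341,258.8 × 0.00771 = $10,341.105348
Pinecrest Township: $1,433,258.8 × 0.00471 = $6,750.648948
Total = $46,270.817916

$46,271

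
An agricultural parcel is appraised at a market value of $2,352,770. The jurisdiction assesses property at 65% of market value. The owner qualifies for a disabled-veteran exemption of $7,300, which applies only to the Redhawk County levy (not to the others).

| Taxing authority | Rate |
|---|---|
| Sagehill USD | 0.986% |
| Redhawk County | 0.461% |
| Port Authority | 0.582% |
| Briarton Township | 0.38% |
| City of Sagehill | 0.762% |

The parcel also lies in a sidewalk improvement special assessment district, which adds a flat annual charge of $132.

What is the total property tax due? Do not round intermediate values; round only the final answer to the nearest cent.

$48,592.47

Assessed value = $2,352,770 × 0.65 = $1,529,300.5
Sagehill USD: $1,529,300.5 × 0.00986 = $15,078.90293
Redhawk County: ($1,529,300.5 − $7,300) × 0.00461 = $1,522,000.5 × 0.00461 = $7,016.422305
Port Authority: $1,529,300.5 × 0.00582 = $8,900.52891
Briarton Township: $1,529,300.5 × 0.0038 = $5,811.3419
City of Sagehill: $1,529,300.5 × 0.00762 = $11,653.26981
Levies subtotal = $48,460.465855
Total = $48,460.465855 + $132 = $48,592.465855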